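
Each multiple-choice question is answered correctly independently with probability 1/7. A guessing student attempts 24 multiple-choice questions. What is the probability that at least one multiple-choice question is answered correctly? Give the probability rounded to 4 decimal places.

0.9753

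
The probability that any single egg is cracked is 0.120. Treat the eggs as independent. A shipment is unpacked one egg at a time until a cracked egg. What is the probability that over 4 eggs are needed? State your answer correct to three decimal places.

Y = number of eggs to the first success; geometric, p = 0.12.
P(Y > 4) = P(first 4 all fail) = (1−p)^4 = 0.59970

0.600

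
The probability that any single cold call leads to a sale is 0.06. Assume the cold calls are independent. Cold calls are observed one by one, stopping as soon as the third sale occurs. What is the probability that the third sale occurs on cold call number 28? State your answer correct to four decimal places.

Y = trial on which the third success occurs; negative binomial, r=3, p=0.06.
P(Y=28) = C(27,2) · p^3 · (1−p)^25
= 351 · 0.000216 · 0.21291 = 0.016142

0.0161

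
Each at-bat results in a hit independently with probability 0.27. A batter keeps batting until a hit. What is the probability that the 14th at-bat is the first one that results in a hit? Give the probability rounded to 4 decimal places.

0.0045

Geometric (trials to first success), p = 0.27.
P(Y = 14) = (1−p)^13 · p = 0.016718 · 0.27 = 0.004514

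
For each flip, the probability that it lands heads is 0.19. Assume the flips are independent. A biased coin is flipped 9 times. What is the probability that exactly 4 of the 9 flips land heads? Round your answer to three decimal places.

X ~ Binomial(n=9, p=0.19).
P(X=4) = C(9,4) · p^4 · (1−p)^5
= 126 · 0.0013032 · 0.34868 = 0.05725

0.057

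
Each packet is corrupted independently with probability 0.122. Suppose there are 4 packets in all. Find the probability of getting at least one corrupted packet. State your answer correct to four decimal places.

P(at least one) = 1 − P(none) = 1 − (1 − 0.122)^4
= 1 − 0.594262 = 0.405738

0.4057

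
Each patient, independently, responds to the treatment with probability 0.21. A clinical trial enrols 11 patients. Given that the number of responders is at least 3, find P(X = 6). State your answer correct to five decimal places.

0.02932

X ~ Binomial(11, 0.21). Want P(X=6 | X≥3) = P(X=6) / P(X≥3).
P(X=6) = C(11,6)·0.21^6·0.79^5 = 0.0121925
P(X≥3) = 1 − 0.0747994 − 0.2187172 − 0.2907000 = 0.4157834
Ratio = 0.0121925 / 0.4157834 = 0.0293242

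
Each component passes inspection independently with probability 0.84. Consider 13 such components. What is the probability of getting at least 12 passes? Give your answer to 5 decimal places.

0.36036

X ~ Binomial(13, 0.84); P(X ≥ 12) = Σ C(13,k) p^k (1−p)^(13−k) over k:
  k=12: C(13,12)·0.84^12·0.16^1 = 0.2566934
  k=13: C(13,13)·0.84^13·0.16^0 = 0.1036647
Total = 0.3603581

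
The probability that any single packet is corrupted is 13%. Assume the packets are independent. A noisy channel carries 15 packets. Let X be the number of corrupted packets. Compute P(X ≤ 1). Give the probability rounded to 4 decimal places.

0.4013

X ~ Binomial(15, 0.13); P(X ≤ 1) = Σ C(15,k) p^k (1−p)^(15−k) over k:
  k=0: C(15,0)·0.13^0·0.87^15 = 0.123819
  k=1: C(15,1)·0.13^1·0.87^14 = 0.277526
Total = 0.401346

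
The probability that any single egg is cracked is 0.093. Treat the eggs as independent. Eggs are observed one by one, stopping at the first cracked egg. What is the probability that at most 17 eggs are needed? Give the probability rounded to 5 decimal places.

Y = number of eggs to the first success; geometric, p = 0.093.
P(Y ≤ 17) = 1 − (1−p)^17 = 1 − 0.1902497 = 0.8097503

0.80975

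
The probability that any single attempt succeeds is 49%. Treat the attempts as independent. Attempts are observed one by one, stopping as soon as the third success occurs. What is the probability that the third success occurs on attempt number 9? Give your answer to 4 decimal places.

0.0580

Y = trial on which the third success occurs; negative binomial, r=3, p=0.49.
P(Y=9) = C(8,2) · p^3 · (1−p)^6
= 28 · 0.11765 · 0.017596 = 0.057965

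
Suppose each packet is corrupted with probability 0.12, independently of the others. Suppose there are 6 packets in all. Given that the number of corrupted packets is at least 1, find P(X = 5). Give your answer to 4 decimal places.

X ~ Binomial(6, 0.12). Want P(X=5 | X≥1) = P(X=5) / P(X≥1).
P(X=5) = C(6,5)·0.12^5·0.88^1 = 0.000131
P(X≥1) = 1 − 0.464404 = 0.535596
Ratio = 0.000131 / 0.535596 = 0.000245

0.0002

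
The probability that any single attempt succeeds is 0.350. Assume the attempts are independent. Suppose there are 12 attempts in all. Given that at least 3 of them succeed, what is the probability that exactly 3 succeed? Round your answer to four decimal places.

X ~ Binomial(12, 0.35). Want P(X=3 | X≥3) = P(X=3) / P(X≥3).
P(X=3) = C(12,3)·0.35^3·0.65^9 = 0.195365
P(X≥3) = 1 − 0.005688 − 0.036753 − 0.108846 = 0.848712
Ratio = 0.195365 / 0.848712 = 0.230190

0.2302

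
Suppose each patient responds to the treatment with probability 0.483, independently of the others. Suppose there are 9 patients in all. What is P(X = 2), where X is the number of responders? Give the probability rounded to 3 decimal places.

X ~ Binomial(n=9, p=0.483).
P(X=2) = C(9,2) · p^2 · (1−p)^7
= 36 · 0.23329 · 0.0098727 = 0.08291

0.083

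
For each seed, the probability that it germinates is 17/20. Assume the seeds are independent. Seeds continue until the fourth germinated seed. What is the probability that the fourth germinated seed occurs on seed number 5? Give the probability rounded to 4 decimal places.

Y = trial on which the fourth success occurs; negative binomial, r=4, p=0.85.
P(Y=5) = C(4,3) · p^4 · (1−p)^1
= 4 · 0.52201 · 0.15 = 0.313204

0.3132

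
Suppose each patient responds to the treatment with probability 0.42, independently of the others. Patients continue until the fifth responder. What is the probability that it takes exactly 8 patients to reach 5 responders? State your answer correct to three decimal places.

0.089

Y = trial on which the fifth success occurs; negative binomial, r=5, p=0.42.
P(Y=8) = C(7,4) · p^5 · (1−p)^3
= 35 · 0.013069 · 0.19511 = 0.08925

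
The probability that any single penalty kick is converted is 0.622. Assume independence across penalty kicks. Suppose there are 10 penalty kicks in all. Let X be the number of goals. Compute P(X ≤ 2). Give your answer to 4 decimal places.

0.0083

X ~ Binomial(10, 0.622); P(X ≤ 2) = Σ C(10,k) p^k (1−p)^(10−k) over k:
  k=0: C(10,0)·0.622^0·0.378^10 = 0.000060
  k=1: C(10,1)·0.622^1·0.378^9 = 0.000980
  k=2: C(10,2)·0.622^2·0.378^8 = 0.007257
Total = 0.008296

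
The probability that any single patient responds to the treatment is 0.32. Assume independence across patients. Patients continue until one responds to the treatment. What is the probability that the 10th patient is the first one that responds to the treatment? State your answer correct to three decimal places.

Geometric (trials to first success), p = 0.32.
P(Y = 10) = (1−p)^9 · p = 0.031087 · 0.32 = 0.00995

0.010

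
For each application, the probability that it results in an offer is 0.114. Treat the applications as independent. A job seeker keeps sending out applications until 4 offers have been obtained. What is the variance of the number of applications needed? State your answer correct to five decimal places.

272.69929

Y = total applications until the fourth success; negative binomial with r=4, p=0.114.
Var(Y) = r(1−p)/p² = 4·0.886 / 0.114² = 272.6992921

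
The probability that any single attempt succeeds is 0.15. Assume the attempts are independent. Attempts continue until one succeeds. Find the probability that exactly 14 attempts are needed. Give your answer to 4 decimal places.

Geometric (trials to first success), p = 0.15.
P(Y = 14) = (1−p)^13 · p = 0.12091 · 0.15 = 0.018136

0.0181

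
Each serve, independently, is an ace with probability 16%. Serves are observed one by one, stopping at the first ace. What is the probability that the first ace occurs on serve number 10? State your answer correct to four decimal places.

0.0333

Geometric (trials to first success), p = 0.16.
P(Y = 10) = (1−p)^9 · p = 0.20822 · 0.16 = 0.033315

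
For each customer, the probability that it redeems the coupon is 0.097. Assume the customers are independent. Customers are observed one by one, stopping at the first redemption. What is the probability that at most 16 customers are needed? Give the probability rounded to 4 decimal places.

Y = number of customers to the first success; geometric, p = 0.097.
P(Y ≤ 16) = 1 − (1−p)^16 = 1 − 0.195436 = 0.804564

0.8046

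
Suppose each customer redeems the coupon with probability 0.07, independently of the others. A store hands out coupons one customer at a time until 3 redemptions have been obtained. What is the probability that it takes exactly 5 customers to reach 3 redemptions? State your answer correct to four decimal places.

0.0018

Y = trial on which the third success occurs; negative binomial, r=3, p=0.07.
P(Y=5) = C(4,2) · p^3 · (1−p)^2
= 6 · 0.000343 · 0.8649 = 0.001780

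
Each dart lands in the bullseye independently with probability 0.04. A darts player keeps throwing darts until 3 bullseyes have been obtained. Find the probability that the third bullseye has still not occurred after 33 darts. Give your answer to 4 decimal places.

0.8558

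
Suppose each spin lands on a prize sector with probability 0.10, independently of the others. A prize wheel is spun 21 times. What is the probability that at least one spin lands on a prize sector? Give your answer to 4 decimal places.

P(at least one) = 1 − P(none) = 1 − (1 − 0.10)^21
= 1 − 0.109419 = 0.890581

0.8906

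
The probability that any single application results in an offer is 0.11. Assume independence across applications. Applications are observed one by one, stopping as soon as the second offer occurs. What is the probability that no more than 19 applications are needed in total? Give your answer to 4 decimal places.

Finishing within 19 applications ⇔ at least 2 successes in the first 19. With X ~ Binomial(19, 0.11), P(Y ≤ 19) = 1 − P(X ≤ 1).
  k=0: C(19,0)·0.11^0·0.89^19 = 0.109247
  k=1: C(19,1)·0.11^1·0.89^18 = 0.256547
1 − 0.365794 = 0.634206

0.6342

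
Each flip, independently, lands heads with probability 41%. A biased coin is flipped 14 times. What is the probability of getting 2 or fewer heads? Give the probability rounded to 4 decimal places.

0.0339

X ~ Binomial(14, 0.41); P(X ≤ 2) = Σ C(14,k) p^k (1−p)^(14−k) over k:
  k=0: C(14,0)·0.41^0·0.59^14 = 0.000619
  k=1: C(14,1)·0.41^1·0.59^13 = 0.006025
  k=2: C(14,2)·0.41^2·0.59^12 = 0.027217
Total = 0.033861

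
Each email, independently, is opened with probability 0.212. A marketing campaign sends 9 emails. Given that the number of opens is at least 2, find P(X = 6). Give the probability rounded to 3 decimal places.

X ~ Binomial(9, 0.212). Want P(X=6 | X≥2) = P(X=6) / P(X≥2).
P(X=6) = C(9,6)·0.212^6·0.788^3 = 0.00373
P(X≥2) = 1 − 0.11715 − 0.28365 = 0.59920
Ratio = 0.00373 / 0.59920 = 0.00623

0.006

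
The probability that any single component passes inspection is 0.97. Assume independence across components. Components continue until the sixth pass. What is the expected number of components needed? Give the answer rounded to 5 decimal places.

Y = total components until the sixth success; negative binomial with r=6, p=0.97.
E[Y] = r / p = 6 / 0.97 = 6.1855670

6.18557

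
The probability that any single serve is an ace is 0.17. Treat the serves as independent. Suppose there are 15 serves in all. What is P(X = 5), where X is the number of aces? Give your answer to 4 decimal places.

0.0662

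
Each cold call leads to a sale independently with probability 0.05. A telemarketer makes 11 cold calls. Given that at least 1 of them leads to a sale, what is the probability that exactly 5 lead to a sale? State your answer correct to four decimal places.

0.0002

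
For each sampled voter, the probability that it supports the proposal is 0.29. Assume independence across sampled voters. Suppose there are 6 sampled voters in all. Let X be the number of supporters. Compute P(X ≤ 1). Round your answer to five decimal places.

0.44204

X ~ Binomial(6, 0.29); P(X ≤ 1) = Σ C(6,k) p^k (1−p)^(6−k) over k:
  k=0: C(6,0)·0.29^0·0.71^6 = 0.1281003
  k=1: C(6,1)·0.29^1·0.71^5 = 0.3139359
Total = 0.4420362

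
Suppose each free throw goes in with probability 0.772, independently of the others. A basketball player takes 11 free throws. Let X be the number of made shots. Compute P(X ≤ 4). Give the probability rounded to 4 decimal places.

0.0044

X ~ Binomial(11, 0.772); P(X ≤ 4) = Σ C(11,k) p^k (1−p)^(11−k) over k:
  k=0: C(11,0)·0.772^0·0.228^11 = 0.000000
  k=1: C(11,1)·0.772^1·0.228^10 = 0.000003
  k=2: C(11,2)·0.772^2·0.228^9 = 0.000055
  k=3: C(11,3)·0.772^3·0.228^8 = 0.000554
  k=4: C(11,4)·0.772^4·0.228^7 = 0.003754
Total = 0.004367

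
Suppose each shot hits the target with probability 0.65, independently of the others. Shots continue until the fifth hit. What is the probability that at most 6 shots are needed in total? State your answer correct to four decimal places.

Finishing within 6 shots ⇔ at least 5 successes in the first 6. With X ~ Binomial(6, 0.65), P(Y ≤ 6) = 1 − P(X ≤ 4).
  k=0: C(6,0)·0.65^0·0.35^6 = 0.001838
  k=1: C(6,1)·0.65^1·0.35^5 = 0.020484
  k=2: C(6,2)·0.65^2·0.35^4 = 0.095102
  k=3: C(6,3)·0.65^3·0.35^3 = 0.235491
  k=4: C(6,4)·0.65^4·0.35^2 = 0.328005
1 − 0.680920 = 0.319080

0.3191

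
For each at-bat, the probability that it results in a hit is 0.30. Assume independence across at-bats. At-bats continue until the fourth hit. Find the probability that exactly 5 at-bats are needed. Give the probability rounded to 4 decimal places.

Y = trial on which the fourth success occurs; negative binomial, r=4, p=0.30.
P(Y=5) = C(4,3) · p^4 · (1−p)^1
= 4 · 0.0081 · 0.7 = 0.022680

0.0227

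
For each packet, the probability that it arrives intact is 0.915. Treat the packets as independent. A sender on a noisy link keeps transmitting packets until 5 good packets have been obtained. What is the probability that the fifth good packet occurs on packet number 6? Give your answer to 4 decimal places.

0.2726

Y = trial on which the fifth success occurs; negative binomial, r=5, p=0.915.
P(Y=6) = C(5,4) · p^5 · (1−p)^1
= 5 · 0.64137 · 0.085 = 0.272580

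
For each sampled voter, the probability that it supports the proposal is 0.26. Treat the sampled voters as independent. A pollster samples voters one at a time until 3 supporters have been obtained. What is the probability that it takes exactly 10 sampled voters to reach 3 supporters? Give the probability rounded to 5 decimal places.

Y = trial on which the third success occurs; negative binomial, r=3, p=0.26.
P(Y=10) = C(9,2) · p^3 · (1−p)^7
= 36 · 0.017576 · 0.12151 = 0.0768855

0.07689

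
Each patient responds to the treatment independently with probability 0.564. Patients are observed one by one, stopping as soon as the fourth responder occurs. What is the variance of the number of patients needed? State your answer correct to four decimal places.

5.4826

Y = total patients until the fourth success; negative binomial with r=4, p=0.564.
Var(Y) = r(1−p)/p² = 4·0.436 / 0.564² = 5.482622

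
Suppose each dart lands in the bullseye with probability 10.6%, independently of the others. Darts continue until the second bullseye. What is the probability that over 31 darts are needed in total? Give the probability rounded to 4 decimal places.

0.1450

Needing more than 31 darts ⇔ fewer than 2 successes in the first 31. With X ~ Binomial(31, 0.106), P(Y > 31) = P(X ≤ 1).
  k=0: C(31,0)·0.106^0·0.894^31 = 0.031007
  k=1: C(31,1)·0.106^1·0.894^30 = 0.113971
P(X ≤ 1) = 0.144978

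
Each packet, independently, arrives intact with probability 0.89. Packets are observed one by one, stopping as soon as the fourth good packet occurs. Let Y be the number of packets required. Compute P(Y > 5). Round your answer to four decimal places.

Needing more than 5 packets ⇔ fewer than 4 successes in the first 5. With X ~ Binomial(5, 0.89), P(Y > 5) = P(X ≤ 3).
  k=0: C(5,0)·0.89^0·0.11^5 = 0.000016
  k=1: C(5,1)·0.89^1·0.11^4 = 0.000652
  k=2: C(5,2)·0.89^2·0.11^3 = 0.010543
  k=3: C(5,3)·0.89^3·0.11^2 = 0.085301
P(X ≤ 3) = 0.096512

0.0965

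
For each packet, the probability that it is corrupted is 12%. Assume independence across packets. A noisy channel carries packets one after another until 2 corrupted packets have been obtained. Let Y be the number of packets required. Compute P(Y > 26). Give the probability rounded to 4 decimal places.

0.1637

Needing more than 26 packets ⇔ fewer than 2 successes in the first 26. With X ~ Binomial(26, 0.12), P(Y > 26) = P(X ≤ 1).
  k=0: C(26,0)·0.12^0·0.88^26 = 0.036020
  k=1: C(26,1)·0.12^1·0.88^25 = 0.127709
P(X ≤ 1) = 0.163729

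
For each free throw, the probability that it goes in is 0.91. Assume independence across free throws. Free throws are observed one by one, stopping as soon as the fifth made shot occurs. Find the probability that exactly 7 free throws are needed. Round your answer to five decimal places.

0.07582

Y = trial on which the fifth success occurs; negative binomial, r=5, p=0.91.
P(Y=7) = C(6,4) · p^5 · (1−p)^2
= 15 · 0.62403 · 0.0081 = 0.0758199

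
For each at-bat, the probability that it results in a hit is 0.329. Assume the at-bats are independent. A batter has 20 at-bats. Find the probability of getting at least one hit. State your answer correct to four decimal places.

0.9997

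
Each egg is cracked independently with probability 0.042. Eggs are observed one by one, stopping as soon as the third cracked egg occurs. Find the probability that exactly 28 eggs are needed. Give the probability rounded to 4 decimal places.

0.0089

Y = trial on which the third success occurs; negative binomial, r=3, p=0.042.
P(Y=28) = C(27,2) · p^3 · (1−p)^25
= 351 · 7.4088e-05 · 0.34209 = 0.008896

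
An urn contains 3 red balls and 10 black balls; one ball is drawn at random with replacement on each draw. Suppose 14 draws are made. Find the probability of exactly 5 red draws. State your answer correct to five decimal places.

0.12356

X ~ Binomial(n=14, p=0.230769).
P(X=5) = C(14,5) · p^5 · (1−p)^9
= 2002 · 0.00065447 · 0.0943 = 0.1235559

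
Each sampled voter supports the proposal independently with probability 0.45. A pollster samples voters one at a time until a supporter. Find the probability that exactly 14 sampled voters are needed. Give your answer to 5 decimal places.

Geometric (trials to first success), p = 0.45.
P(Y = 14) = (1−p)^13 · p = 0.00042142 · 0.45 = 0.0001896

0.00019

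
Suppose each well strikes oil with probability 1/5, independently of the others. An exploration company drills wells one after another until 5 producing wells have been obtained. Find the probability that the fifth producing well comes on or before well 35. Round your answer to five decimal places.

Finishing within 35 wells ⇔ at least 5 successes in the first 35. With X ~ Binomial(35, 0.20), P(Y ≤ 35) = 1 − P(X ≤ 4).
  k=0: C(35,0)·0.20^0·0.80^35 = 0.0004056
  k=1: C(35,1)·0.20^1·0.80^34 = 0.0035494
  k=2: C(35,2)·0.20^2·0.80^33 = 0.0150850
  k=3: C(35,3)·0.20^3·0.80^32 = 0.0414839
  k=4: C(35,4)·0.20^4·0.80^31 = 0.0829677
1 − 0.1434917 = 0.8565083

0.85651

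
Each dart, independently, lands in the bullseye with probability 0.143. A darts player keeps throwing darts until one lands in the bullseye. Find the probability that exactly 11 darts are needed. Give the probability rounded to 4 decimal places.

0.0306

Geometric (trials to first success), p = 0.143.
P(Y = 11) = (1−p)^10 · p = 0.2137 · 0.143 = 0.030559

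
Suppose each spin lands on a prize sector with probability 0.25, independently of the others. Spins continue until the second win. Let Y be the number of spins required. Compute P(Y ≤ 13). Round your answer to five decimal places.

Finishing within 13 spins ⇔ at least 2 successes in the first 13. With X ~ Binomial(13, 0.25), P(Y ≤ 13) = 1 − P(X ≤ 1).
  k=0: C(13,0)·0.25^0·0.75^13 = 0.0237573
  k=1: C(13,1)·0.25^1·0.75^12 = 0.1029481
1 − 0.1267054 = 0.8732946

0.87329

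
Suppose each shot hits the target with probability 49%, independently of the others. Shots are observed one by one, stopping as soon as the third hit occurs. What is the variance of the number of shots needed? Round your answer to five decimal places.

6.37234

Y = total shots until the third success; negative binomial with r=3, p=0.49.
Var(Y) = r(1−p)/p² = 3·0.51 / 0.49² = 6.3723449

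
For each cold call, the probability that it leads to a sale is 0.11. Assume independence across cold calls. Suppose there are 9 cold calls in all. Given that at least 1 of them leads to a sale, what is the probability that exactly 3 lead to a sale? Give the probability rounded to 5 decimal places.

0.08553

X ~ Binomial(9, 0.11). Want P(X=3 | X≥1) = P(X=3) / P(X≥1).
P(X=3) = C(9,3)·0.11^3·0.89^6 = 0.0555645
P(X≥1) = 1 − 0.3503564 = 0.6496436
Ratio = 0.0555645 / 0.6496436 = 0.0855307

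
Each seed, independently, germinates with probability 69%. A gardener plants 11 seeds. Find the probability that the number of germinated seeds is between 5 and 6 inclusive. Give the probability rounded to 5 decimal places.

0.20687

X ~ Binomial(11, 0.69); P(5 ≤ X ≤ 6) = Σ C(11,k) p^k (1−p)^(11−k) over k:
  k=5: C(11,5)·0.69^5·0.31^6 = 0.0641295
  k=6: C(11,6)·0.69^6·0.31^5 = 0.1427398
Total = 0.2068692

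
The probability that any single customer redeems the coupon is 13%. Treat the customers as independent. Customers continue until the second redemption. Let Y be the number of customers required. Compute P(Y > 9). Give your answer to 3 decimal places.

0.670

Needing more than 9 customers ⇔ fewer than 2 successes in the first 9. With X ~ Binomial(9, 0.13), P(Y > 9) = P(X ≤ 1).
  k=0: C(9,0)·0.13^0·0.87^9 = 0.28554
  k=1: C(9,1)·0.13^1·0.87^8 = 0.38401
P(X ≤ 1) = 0.66955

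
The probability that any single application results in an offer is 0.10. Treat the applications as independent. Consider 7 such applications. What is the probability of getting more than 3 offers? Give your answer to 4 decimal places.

X ~ Binomial(7, 0.10); P(X ≥ 4) = Σ C(7,k) p^k (1−p)^(7−k) over k:
  k=4: C(7,4)·0.10^4·0.90^3 = 0.002551
  k=5: C(7,5)·0.10^5·0.90^2 = 0.000170
  k=6: C(7,6)·0.10^6·0.90^1 = 0.000006
  k=7: C(7,7)·0.10^7·0.90^0 = 0.000000
Total = 0.002728

0.0027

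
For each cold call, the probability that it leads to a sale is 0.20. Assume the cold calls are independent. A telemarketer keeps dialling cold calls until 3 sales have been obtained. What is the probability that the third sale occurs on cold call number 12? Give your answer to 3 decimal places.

0.059

Y = trial on which the third success occurs; negative binomial, r=3, p=0.20.
P(Y=12) = C(11,2) · p^3 · (1−p)^9
= 55 · 0.008 · 0.13422 = 0.05906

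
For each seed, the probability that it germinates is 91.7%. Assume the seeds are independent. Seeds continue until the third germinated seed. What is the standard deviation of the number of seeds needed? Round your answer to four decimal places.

0.5442

Y = total seeds until the third success; negative binomial with r=3, p=0.917.
SD(Y) = √[r(1−p)/p²] = √(0.296115) = 0.544165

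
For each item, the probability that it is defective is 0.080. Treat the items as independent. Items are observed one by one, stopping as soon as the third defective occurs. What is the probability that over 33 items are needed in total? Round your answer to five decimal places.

0.50180

Needing more than 33 items ⇔ fewer than 3 successes in the first 33. With X ~ Binomial(33, 0.08), P(Y > 33) = P(X ≤ 2).
  k=0: C(33,0)·0.08^0·0.92^33 = 0.0638261
  k=1: C(33,1)·0.08^1·0.92^32 = 0.1831532
  k=2: C(33,2)·0.08^2·0.92^31 = 0.2548218
P(X ≤ 2) = 0.5018010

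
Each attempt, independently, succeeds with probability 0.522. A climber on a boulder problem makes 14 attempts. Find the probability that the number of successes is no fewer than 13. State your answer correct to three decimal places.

X ~ Binomial(14, 0.522); P(X ≥ 13) = Σ C(14,k) p^k (1−p)^(14−k) over k:
  k=13: C(14,13)·0.522^13·0.478^1 = 0.00143
  k=14: C(14,14)·0.522^14·0.478^0 = 0.00011
Total = 0.00154

0.002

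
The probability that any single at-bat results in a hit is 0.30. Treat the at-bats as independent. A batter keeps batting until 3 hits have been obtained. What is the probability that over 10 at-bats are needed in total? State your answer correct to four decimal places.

0.3828

Needing more than 10 at-bats ⇔ fewer than 3 successes in the first 10. With X ~ Binomial(10, 0.30), P(Y > 10) = P(X ≤ 2).
  k=0: C(10,0)·0.30^0·0.70^10 = 0.028248
  k=1: C(10,1)·0.30^1·0.70^9 = 0.121061
  k=2: C(10,2)·0.30^2·0.70^8 = 0.233474
P(X ≤ 2) = 0.382783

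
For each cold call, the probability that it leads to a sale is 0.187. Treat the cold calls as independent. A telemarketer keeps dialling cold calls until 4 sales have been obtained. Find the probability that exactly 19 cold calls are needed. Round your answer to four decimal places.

0.0447

Y = trial on which the fourth success occurs; negative binomial, r=4, p=0.187.
P(Y=19) = C(18,3) · p^4 · (1−p)^15
= 816 · 0.0012228 · 0.044808 = 0.044711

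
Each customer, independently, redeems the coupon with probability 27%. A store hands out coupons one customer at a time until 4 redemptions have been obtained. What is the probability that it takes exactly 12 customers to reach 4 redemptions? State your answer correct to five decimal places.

Y = trial on which the fourth success occurs; negative binomial, r=4, p=0.27.
P(Y=12) = C(11,3) · p^4 · (1−p)^8
= 165 · 0.0053144 · 0.080646 = 0.0707167

0.07072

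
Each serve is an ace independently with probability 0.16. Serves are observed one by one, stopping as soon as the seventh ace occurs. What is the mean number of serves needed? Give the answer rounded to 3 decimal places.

43.750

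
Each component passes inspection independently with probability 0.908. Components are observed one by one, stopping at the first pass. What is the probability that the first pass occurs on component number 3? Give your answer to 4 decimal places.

0.0077

Geometric (trials to first success), p = 0.908.
P(Y = 3) = (1−p)^2 · p = 0.008464 · 0.908 = 0.007685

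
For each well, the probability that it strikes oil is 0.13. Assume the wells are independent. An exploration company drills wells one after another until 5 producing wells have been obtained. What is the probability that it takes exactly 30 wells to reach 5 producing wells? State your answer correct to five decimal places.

Y = trial on which the fifth success occurs; negative binomial, r=5, p=0.13.
P(Y=30) = C(29,4) · p^5 · (1−p)^25
= 23751 · 3.7129e-05 · 0.03076 = 0.0271256

0.02713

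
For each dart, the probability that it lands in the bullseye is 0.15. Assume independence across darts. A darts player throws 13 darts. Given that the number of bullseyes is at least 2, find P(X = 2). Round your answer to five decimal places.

X ~ Binomial(13, 0.15). Want P(X=2 | X≥2) = P(X=2) / P(X≥2).
P(X=2) = C(13,2)·0.15^2·0.85^11 = 0.2936874
P(X≥2) = 1 − 0.1209055 − 0.2773714 = 0.6017231
Ratio = 0.2936874 / 0.6017231 = 0.4880773

0.48808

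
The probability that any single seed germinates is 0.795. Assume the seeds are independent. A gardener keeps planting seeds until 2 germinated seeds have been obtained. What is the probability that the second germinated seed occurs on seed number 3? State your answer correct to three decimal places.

0.259

Y = trial on which the second success occurs; negative binomial, r=2, p=0.795.
P(Y=3) = C(2,1) · p^2 · (1−p)^1
= 2 · 0.63202 · 0.205 = 0.25913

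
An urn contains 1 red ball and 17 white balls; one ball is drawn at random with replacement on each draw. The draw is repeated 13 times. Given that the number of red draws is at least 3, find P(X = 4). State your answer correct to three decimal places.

0.126

X ~ Binomial(13, 0.055556). Want P(X=4 | X≥3) = P(X=4) / P(X≥3).
P(X=4) = C(13,4)·0.055556^4·0.944444^9 = 0.00407
P(X≥3) = 1 − 0.47566 − 0.36374 − 0.12838 = 0.03223
Ratio = 0.00407 / 0.03223 = 0.12635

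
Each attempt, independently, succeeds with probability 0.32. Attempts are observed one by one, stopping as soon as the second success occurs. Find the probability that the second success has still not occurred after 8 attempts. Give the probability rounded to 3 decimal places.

0.218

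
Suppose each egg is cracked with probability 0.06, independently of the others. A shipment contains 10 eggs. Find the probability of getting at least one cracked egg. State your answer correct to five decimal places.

0.46138

P(at least one) = 1 − P(none) = 1 − (1 − 0.06)^10
= 1 − 0.5386151 = 0.4613849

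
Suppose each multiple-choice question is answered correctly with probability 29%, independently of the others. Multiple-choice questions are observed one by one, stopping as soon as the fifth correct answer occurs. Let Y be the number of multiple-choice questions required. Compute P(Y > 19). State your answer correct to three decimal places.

0.315

Needing more than 19 multiple-choice questions ⇔ fewer than 5 successes in the first 19. With X ~ Binomial(19, 0.29), P(Y > 19) = P(X ≤ 4).
  k=0: C(19,0)·0.29^0·0.71^19 = 0.00149
  k=1: C(19,1)·0.29^1·0.71^18 = 0.01158
  k=2: C(19,2)·0.29^2·0.71^17 = 0.04258
  k=3: C(19,3)·0.29^3·0.71^16 = 0.09855
  k=4: C(19,4)·0.29^4·0.71^15 = 0.16101
P(X ≤ 4) = 0.31521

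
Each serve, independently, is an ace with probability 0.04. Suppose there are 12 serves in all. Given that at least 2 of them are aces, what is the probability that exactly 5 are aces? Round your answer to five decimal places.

0.00075

X ~ Binomial(12, 0.04). Want P(X=5 | X≥2) = P(X=5) / P(X≥2).
P(X=5) = C(12,5)·0.04^5·0.96^7 = 0.0000609
P(X≥2) = 1 − 0.6127098 − 0.3063549 = 0.0809354
Ratio = 0.0000609 / 0.0809354 = 0.0007530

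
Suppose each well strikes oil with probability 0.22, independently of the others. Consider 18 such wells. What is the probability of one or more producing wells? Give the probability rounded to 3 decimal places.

P(at least one) = 1 − P(none) = 1 − (1 − 0.22)^18
= 1 − 0.01142 = 0.98858

0.989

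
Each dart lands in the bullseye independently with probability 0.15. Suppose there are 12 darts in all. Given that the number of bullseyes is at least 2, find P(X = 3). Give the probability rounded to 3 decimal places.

X ~ Binomial(12, 0.15). Want P(X=3 | X≥2) = P(X=3) / P(X≥2).
P(X=3) = C(12,3)·0.15^3·0.85^9 = 0.17198
P(X≥2) = 1 − 0.14224 − 0.30122 = 0.55654
Ratio = 0.17198 / 0.55654 = 0.30901

0.309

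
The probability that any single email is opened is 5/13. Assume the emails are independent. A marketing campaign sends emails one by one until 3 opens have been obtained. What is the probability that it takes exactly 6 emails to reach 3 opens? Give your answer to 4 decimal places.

0.1326

Y = trial on which the third success occurs; negative binomial, r=3, p=0.384615.
P(Y=6) = C(5,2) · p^3 · (1−p)^3
= 10 · 0.056896 · 0.23305 = 0.132593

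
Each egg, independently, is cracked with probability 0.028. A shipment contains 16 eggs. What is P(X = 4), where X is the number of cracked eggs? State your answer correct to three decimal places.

X ~ Binomial(n=16, p=0.028).
P(X=4) = C(16,4) · p^4 · (1−p)^12
= 1820 · 6.1466e-07 · 0.71121 = 0.00080

0.001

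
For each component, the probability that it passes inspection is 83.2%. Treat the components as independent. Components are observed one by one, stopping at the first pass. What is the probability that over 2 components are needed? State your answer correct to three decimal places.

0.028

Y = number of components to the first success; geometric, p = 0.832.
P(Y > 2) = P(first 2 all fail) = (1−p)^2 = 0.02822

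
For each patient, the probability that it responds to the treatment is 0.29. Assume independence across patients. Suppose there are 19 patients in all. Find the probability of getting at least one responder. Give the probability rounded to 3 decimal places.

0.999

P(at least one) = 1 − P(none) = 1 − (1 − 0.29)^19
= 1 − 0.00149 = 0.99851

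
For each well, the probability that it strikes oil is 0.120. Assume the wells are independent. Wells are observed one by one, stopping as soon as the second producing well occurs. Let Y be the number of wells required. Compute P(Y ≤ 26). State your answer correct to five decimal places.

0.83627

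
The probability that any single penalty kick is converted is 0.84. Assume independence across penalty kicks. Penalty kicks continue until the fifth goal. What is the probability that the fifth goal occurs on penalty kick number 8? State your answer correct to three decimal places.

Y = trial on which the fifth success occurs; negative binomial, r=5, p=0.84.
P(Y=8) = C(7,4) · p^5 · (1−p)^3
= 35 · 0.41821 · 0.004096 = 0.05995

0.060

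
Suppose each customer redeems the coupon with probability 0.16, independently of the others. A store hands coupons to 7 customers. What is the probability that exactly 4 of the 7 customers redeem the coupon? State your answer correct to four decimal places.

0.0136

X ~ Binomial(n=7, p=0.16).
P(X=4) = C(7,4) · p^4 · (1−p)^3
= 35 · 0.00065536 · 0.5927 = 0.013595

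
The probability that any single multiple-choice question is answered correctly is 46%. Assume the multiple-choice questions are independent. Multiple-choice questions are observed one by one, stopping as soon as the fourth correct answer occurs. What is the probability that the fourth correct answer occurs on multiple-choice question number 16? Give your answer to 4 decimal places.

0.0125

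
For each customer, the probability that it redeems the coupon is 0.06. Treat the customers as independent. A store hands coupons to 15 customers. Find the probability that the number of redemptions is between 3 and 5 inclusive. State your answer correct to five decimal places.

X ~ Binomial(15, 0.06); P(3 ≤ X ≤ 5) = Σ C(15,k) p^k (1−p)^(15−k) over k:
  k=3: C(15,3)·0.06^3·0.94^12 = 0.0467734
  k=4: C(15,4)·0.06^4·0.94^11 = 0.0089566
  k=5: C(15,5)·0.06^5·0.94^10 = 0.0012577
Total = 0.0569878

0.05699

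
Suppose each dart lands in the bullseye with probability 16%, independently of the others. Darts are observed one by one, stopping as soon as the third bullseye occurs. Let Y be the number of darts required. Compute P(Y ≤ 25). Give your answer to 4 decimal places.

0.7870

Finishing within 25 darts ⇔ at least 3 successes in the first 25. With X ~ Binomial(25, 0.16), P(Y ≤ 25) = 1 − P(X ≤ 2).
  k=0: C(25,0)·0.16^0·0.84^25 = 0.012793
  k=1: C(25,1)·0.16^1·0.84^24 = 0.060920
  k=2: C(25,2)·0.16^2·0.84^23 = 0.139247
1 − 0.212960 = 0.787040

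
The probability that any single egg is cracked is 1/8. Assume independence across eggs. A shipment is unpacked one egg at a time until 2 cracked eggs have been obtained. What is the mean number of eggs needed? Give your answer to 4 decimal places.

Y = total eggs until the second success; negative binomial with r=2, p=0.125.
E[Y] = r / p = 2 / 0.125 = 16.000000

16.0000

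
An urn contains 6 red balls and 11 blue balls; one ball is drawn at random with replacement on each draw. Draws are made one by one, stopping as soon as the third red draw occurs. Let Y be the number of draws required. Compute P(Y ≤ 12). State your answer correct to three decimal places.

0.854

Finishing within 12 draws ⇔ at least 3 successes in the first 12. With X ~ Binomial(12, 0.352941), P(Y ≤ 12) = 1 − P(X ≤ 2).
  k=0: C(12,0)·0.352941^0·0.647059^12 = 0.00539
  k=1: C(12,1)·0.352941^1·0.647059^11 = 0.03526
  k=2: C(12,2)·0.352941^2·0.647059^10 = 0.10578
1 − 0.14642 = 0.85358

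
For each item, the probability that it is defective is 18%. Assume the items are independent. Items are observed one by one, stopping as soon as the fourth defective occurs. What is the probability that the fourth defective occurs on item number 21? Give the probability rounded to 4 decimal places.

0.0410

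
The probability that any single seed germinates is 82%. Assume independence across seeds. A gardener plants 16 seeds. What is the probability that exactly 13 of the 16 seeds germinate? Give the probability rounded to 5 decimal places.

0.24751

X ~ Binomial(n=16, p=0.82).
P(X=13) = C(16,13) · p^13 · (1−p)^3
= 560 · 0.075784 · 0.005832 = 0.2475059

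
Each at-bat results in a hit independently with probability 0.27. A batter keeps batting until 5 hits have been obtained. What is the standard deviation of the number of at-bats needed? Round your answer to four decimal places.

7.0759

Y = total at-bats until the fifth success; negative binomial with r=5, p=0.27.
SD(Y) = √[r(1−p)/p²] = √(50.068587) = 7.075916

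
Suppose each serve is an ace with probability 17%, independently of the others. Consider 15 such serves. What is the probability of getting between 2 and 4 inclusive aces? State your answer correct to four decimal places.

0.6550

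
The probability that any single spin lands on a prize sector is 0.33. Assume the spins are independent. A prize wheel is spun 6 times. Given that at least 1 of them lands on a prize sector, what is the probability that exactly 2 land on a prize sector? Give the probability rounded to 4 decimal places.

0.3619

X ~ Binomial(6, 0.33). Want P(X=2 | X≥1) = P(X=2) / P(X≥1).
P(X=2) = C(6,2)·0.33^2·0.67^4 = 0.329169
P(X≥1) = 1 − 0.090458 = 0.909542
Ratio = 0.329169 / 0.909542 = 0.361906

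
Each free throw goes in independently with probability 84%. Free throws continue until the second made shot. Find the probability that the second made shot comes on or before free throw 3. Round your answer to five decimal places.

Finishing within 3 free throws ⇔ at least 2 successes in the first 3. With X ~ Binomial(3, 0.84), P(Y ≤ 3) = 1 − P(X ≤ 1).
  k=0: C(3,0)·0.84^0·0.16^3 = 0.0040960
  k=1: C(3,1)·0.84^1·0.16^2 = 0.0645120
1 − 0.0686080 = 0.9313920

0.93139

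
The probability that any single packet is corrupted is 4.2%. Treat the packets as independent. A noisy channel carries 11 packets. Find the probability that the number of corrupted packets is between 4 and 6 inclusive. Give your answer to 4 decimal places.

X ~ Binomial(11, 0.042); P(4 ≤ X ≤ 6) = Σ C(11,k) p^k (1−p)^(11−k) over k:
  k=4: C(11,4)·0.042^4·0.958^7 = 0.000760
  k=5: C(11,5)·0.042^5·0.958^6 = 0.000047
  k=6: C(11,6)·0.042^6·0.958^5 = 0.000002
Total = 0.000809

0.0008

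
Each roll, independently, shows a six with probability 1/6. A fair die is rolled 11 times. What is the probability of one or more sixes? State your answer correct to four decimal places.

P(at least one) = 1 − P(none) = 1 − (1 − 0.166667)^11
= 1 − 0.134588 = 0.865412

0.8654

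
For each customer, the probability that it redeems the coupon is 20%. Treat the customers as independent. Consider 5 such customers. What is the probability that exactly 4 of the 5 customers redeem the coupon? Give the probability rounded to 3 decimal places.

0.006

X ~ Binomial(n=5, p=0.20).
P(X=4) = C(5,4) · p^4 · (1−p)^1
= 5 · 0.0016 · 0.8 = 0.00640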